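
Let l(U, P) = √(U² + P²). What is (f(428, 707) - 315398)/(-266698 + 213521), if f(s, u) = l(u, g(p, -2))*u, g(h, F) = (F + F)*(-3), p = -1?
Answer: 315398/53177 - 707*√499993/53177 ≈ -3.4700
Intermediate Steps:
g(h, F) = -6*F (g(h, F) = (2*F)*(-3) = -6*F)
l(U, P) = √(P² + U²)
f(s, u) = u*√(144 + u²) (f(s, u) = √((-6*(-2))² + u²)*u = √(12² + u²)*u = √(144 + u²)*u = u*√(144 + u²))
(f(428, 707) - 315398)/(-266698 + 213521) = (707*√(144 + 707²) - 315398)/(-266698 + 213521) = (707*√(144 + 499849) - 315398)/(-53177) = (707*√499993 - 315398)*(-1/53177) = (-315398 + 707*√499993)*(-1/53177) = 315398/53177 - 707*√499993/53177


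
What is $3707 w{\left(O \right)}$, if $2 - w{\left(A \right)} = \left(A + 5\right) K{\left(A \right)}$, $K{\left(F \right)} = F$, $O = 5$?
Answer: $-177936$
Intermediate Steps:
$w{\left(A \right)} = 2 - A \left(5 + A\right)$ ($w{\left(A \right)} = 2 - \left(A + 5\right) A = 2 - \left(5 + A\right) A = 2 - A \left(5 + A\right)$)
$3707 w{\left(O \right)} = 3707 \left(2 - 5^{2} - 25\right) = 3707 \left(2 - 25 - 25\right) = 3707 \left(-48\right) = -177936$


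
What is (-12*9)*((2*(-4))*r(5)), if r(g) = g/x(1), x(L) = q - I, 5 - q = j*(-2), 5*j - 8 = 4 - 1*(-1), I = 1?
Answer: 10800/23 ≈ 469.57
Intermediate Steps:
j = 13/5 (j = 8/5 + (4 - 1*(-1))/5 = 8/5 + (4 + 1)/5 = 8/5 + (1/5)*5 = 8/5 + 1 = 13/5 ≈ 2.6000)
q = 51/5 (q = 5 - 13*(-2)/5 = 5 - 1*(-26/5) = 5 + 26/5 = 51/5 ≈ 10.200)
x(L) = 46/5 (x(L) = 51/5 - 1*1 = 51/5 - 1 = 46/5)
r(g) = 5*g/46 (r(g) = g/(46/5) = g*(5/46) = 5*g/46)
(-12*9)*((2*(-4))*r(5)) = (-12*9)*((2*(-4))*((5/46)*5)) = -(-864)*25/46 = -108*(-100/23) = 10800/23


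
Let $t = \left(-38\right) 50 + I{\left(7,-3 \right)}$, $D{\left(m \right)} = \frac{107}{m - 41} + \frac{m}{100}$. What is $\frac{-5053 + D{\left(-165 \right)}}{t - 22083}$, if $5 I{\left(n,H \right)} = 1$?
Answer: $\frac{10413649}{49404568} \approx 0.21078$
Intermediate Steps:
$I{\left(n,H \right)} = \frac{1}{5}$ ($I{\left(n,H \right)} = \frac{1}{5} \cdot 1 = \frac{1}{5}$)
$D{\left(m \right)} = \frac{107}{-41 + m} + \frac{m}{100}$ ($D{\left(m \right)} = \frac{107}{m - 41} + m \frac{1}{100} = \frac{107}{-41 + m} + \frac{m}{100}$)
$t = - \frac{9499}{5}$ ($t = \left(-38\right) 50 + \frac{1}{5} = -1900 + \frac{1}{5} = - \frac{9499}{5} \approx -1899.8$)
$\frac{-5053 + D{\left(-165 \right)}}{t - 22083} = \frac{-5053 + \frac{10700 + \left(-165\right)^{2} - -6765}{100 \left(-41 - 165\right)}}{- \frac{9499}{5} - 22083} = \frac{-5053 + \frac{10700 + 27225 + 6765}{100 \left(-206\right)}}{- \frac{119914}{5}} = \left(-5053 + \frac{1}{100} \left(- \frac{1}{206}\right) 44690\right) \left(- \frac{5}{119914}\right) = \left(-5053 - \frac{4469}{2060}\right) \left(- \frac{5}{119914}\right) = \left(- \frac{10413649}{2060}\right) \left(- \frac{5}{119914}\right) = \frac{10413649}{49404568}$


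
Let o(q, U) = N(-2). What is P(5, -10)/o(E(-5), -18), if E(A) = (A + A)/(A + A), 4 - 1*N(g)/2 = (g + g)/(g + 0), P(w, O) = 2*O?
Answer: -5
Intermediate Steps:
N(g) = 4 (N(g) = 8 - 2*(g + g)/(g + 0) = 8 - 2*2*g/g = 8 - 2*2 = 8 - 4 = 4)
E(A) = 1 (E(A) = (2*A)/((2*A)) = (2*A)*(1/(2*A)) = 1)
o(q, U) = 4
P(5, -10)/o(E(-5), -18) = (2*(-10))/4 = -20*¼ = -5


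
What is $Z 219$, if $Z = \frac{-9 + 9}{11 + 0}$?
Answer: $0$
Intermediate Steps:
$Z = 0$ ($Z = \frac{0}{11} = 0 \cdot \frac{1}{11} = 0$)
$Z 219 = 0 \cdot 219 = 0$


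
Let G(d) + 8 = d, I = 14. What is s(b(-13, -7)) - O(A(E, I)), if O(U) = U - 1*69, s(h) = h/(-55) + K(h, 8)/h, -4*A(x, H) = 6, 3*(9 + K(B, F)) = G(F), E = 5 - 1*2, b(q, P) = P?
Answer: 55373/770 ≈ 71.913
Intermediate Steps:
G(d) = -8 + d
E = 3 (E = 5 - 2 = 3)
K(B, F) = -35/3 + F/3 (K(B, F) = -9 + (-8 + F)/3 = -9 + (-8/3 + F/3) = -35/3 + F/3)
A(x, H) = -3/2 (A(x, H) = -¼*6 = -3/2)
s(h) = -9/h - h/55 (s(h) = h/(-55) + (-35/3 + (⅓)*8)/h = h*(-1/55) + (-35/3 + 8/3)/h = -h/55 - 9/h = -9/h - h/55)
O(U) = -69 + U (O(U) = U - 69 = -69 + U)
s(b(-13, -7)) - O(A(E, I)) = (-9/(-7) - 1/55*(-7)) - (-69 - 3/2) = (-9*(-⅐) + 7/55) - 1*(-141/2) = (9/7 + 7/55) + 141/2 = 544/385 + 141/2 = 55373/770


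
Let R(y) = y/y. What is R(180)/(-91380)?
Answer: -1/91380 ≈ -1.0943e-5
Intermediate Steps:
R(y) = 1
R(180)/(-91380) = 1/(-91380) = 1*(-1/91380) = -1/91380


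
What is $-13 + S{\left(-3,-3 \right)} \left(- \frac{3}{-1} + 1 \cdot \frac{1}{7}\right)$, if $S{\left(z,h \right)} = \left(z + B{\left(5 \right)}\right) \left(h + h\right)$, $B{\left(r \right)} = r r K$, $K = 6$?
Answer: $-2785$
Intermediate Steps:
$B{\left(r \right)} = 6 r^{2}$ ($B{\left(r \right)} = r r 6 = r^{2} \cdot 6 = 6 r^{2}$)
$S{\left(z,h \right)} = 2 h \left(150 + z\right)$ ($S{\left(z,h \right)} = \left(z + 6 \cdot 5^{2}\right) \left(h + h\right) = \left(z + 6 \cdot 25\right) 2 h = \left(z + 150\right) 2 h = \left(150 + z\right) 2 h = 2 h \left(150 + z\right)$)
$-13 + S{\left(-3,-3 \right)} \left(- \frac{3}{-1} + 1 \cdot \frac{1}{7}\right) = -13 + 2 \left(-3\right) \left(150 - 3\right) \left(- \frac{3}{-1} + 1 \cdot \frac{1}{7}\right) = -13 + 2 \left(-3\right) 147 \left(\left(-3\right) \left(-1\right) + 1 \cdot \frac{1}{7}\right) = -13 - 882 \left(3 + \frac{1}{7}\right) = -13 - 2772 = -2785$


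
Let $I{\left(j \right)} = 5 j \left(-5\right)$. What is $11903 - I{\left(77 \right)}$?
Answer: $13828$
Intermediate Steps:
$I{\left(j \right)} = - 25 j$
$11903 - I{\left(77 \right)} = 11903 - \left(-25\right) 77 = 11903 - -1925 = 11903 + 1925 = 13828$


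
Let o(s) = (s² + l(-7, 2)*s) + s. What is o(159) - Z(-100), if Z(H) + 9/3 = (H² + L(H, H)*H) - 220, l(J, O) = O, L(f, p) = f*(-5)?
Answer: 65981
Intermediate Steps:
L(f, p) = -5*f
Z(H) = -223 - 4*H² (Z(H) = -3 + ((H² + (-5*H)*H) - 220) = -3 + ((H² - 5*H²) - 220) = -3 + (-4*H² - 220) = -3 + (-220 - 4*H²) = -223 - 4*H²)
o(s) = s² + 3*s (o(s) = (s² + 2*s) + s = s² + 3*s)
o(159) - Z(-100) = 159*(3 + 159) - (-223 - 4*(-100)²) = 159*162 - (-223 - 4*10000) = 25758 - (-223 - 40000) = 25758 - 1*(-40223) = 25758 + 40223 = 65981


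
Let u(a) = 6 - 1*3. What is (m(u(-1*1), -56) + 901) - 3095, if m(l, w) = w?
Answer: -2250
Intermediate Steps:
u(a) = 3 (u(a) = 6 - 3 = 3)
(m(u(-1*1), -56) + 901) - 3095 = (-56 + 901) - 3095 = 845 - 3095 = -2250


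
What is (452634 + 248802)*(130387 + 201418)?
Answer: 232739971980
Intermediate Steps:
(452634 + 248802)*(130387 + 201418) = 701436*331805 = 232739971980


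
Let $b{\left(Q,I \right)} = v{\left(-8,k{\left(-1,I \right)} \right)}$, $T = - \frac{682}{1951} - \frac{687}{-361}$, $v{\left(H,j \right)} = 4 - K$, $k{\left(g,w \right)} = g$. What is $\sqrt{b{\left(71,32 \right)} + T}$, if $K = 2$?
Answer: $\frac{\sqrt{4882878907}}{37069} \approx 1.8851$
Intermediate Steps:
$v{\left(H,j \right)} = 2$ ($v{\left(H,j \right)} = 4 - 2 = 2$)
$T = \frac{1094135}{704311}$ ($T = \left(-682\right) \frac{1}{1951} - - \frac{687}{361} = - \frac{682}{1951} + \frac{687}{361} = \frac{1094135}{704311} \approx 1.5535$)
$b{\left(Q,I \right)} = 2$
$\sqrt{b{\left(71,32 \right)} + T} = \sqrt{2 + \frac{1094135}{704311}} = \sqrt{\frac{2502757}{704311}} = \frac{\sqrt{4882878907}}{37069}$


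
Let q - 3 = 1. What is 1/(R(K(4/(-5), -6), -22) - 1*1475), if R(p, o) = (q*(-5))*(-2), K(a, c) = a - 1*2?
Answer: -1/1435 ≈ -0.00069686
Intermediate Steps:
q = 4 (q = 3 + 1 = 4)
K(a, c) = -2 + a (K(a, c) = a - 2 = -2 + a)
R(p, o) = 40 (R(p, o) = (4*(-5))*(-2) = -20*(-2) = 40)
1/(R(K(4/(-5), -6), -22) - 1*1475) = 1/(40 - 1*1475) = 1/(40 - 1475) = 1/(-1435) = -1/1435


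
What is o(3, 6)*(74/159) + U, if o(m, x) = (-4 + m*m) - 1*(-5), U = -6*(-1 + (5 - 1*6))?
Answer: 2648/159 ≈ 16.654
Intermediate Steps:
U = 12 (U = -6*(-1 + (5 - 6)) = -6*(-1 - 1) = -6*(-2) = 12)
o(m, x) = 1 + m² (o(m, x) = (-4 + m²) + 5 = 1 + m²)
o(3, 6)*(74/159) + U = (1 + 3²)*(74/159) + 12 = (1 + 9)*(74*(1/159)) + 12 = 10*(74/159) + 12 = 740/159 + 12 = 2648/159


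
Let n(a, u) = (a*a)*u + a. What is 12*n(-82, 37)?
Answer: 2984472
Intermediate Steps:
n(a, u) = a + u*a**2 (n(a, u) = a**2*u + a = u*a**2 + a = a + u*a**2)
12*n(-82, 37) = 12*(-82*(1 - 82*37)) = 12*(-82*(1 - 3034)) = 12*(-82*(-3033)) = 12*248706 = 2984472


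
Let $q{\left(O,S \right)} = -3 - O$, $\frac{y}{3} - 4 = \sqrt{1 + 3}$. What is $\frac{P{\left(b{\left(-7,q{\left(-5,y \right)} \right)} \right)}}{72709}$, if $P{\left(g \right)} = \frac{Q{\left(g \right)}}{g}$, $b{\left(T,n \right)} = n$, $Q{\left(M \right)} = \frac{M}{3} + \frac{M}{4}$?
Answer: $\frac{1}{124644} \approx 8.0228 \cdot 10^{-6}$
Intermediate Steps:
$y = 18$ ($y = 12 + 3 \sqrt{1 + 3} = 12 + 3 \sqrt{4} = 12 + 3 \cdot 2 = 12 + 6 = 18$)
$Q{\left(M \right)} = \frac{7 M}{12}$ ($Q{\left(M \right)} = M \frac{1}{3} + M \frac{1}{4} = \frac{M}{3} + \frac{M}{4} = \frac{7 M}{12}$)
$P{\left(g \right)} = \frac{7}{12}$ ($P{\left(g \right)} = \frac{\frac{7}{12} g}{g} = \frac{7}{12}$)
$\frac{P{\left(b{\left(-7,q{\left(-5,y \right)} \right)} \right)}}{72709} = \frac{7}{12 \cdot 72709} = \frac{7}{12} \cdot \frac{1}{72709} = \frac{1}{124644}$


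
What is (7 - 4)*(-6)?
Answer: -18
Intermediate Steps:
(7 - 4)*(-6) = 3*(-6) = -18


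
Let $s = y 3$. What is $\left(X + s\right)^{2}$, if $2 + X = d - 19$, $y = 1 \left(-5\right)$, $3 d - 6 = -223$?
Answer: $\frac{105625}{9} \approx 11736.0$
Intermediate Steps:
$d = - \frac{217}{3}$ ($d = 2 + \frac{1}{3} \left(-223\right) = 2 - \frac{223}{3} = - \frac{217}{3} \approx -72.333$)
$y = -5$
$X = - \frac{280}{3}$ ($X = -2 - \frac{274}{3} = - \frac{280}{3} \approx -93.333$)
$s = -15$ ($s = \left(-5\right) 3 = -15$)
$\left(X + s\right)^{2} = \left(- \frac{280}{3} - 15\right)^{2} = \left(- \frac{325}{3}\right)^{2} = \frac{105625}{9}$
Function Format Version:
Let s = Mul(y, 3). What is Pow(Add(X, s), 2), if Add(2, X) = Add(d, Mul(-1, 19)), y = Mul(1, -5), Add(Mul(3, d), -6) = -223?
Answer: Rational(105625, 9) ≈ 11736.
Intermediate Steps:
d = Rational(-217, 3) (d = Add(2, Mul(Rational(1, 3), -223)) = Add(2, Rational(-223, 3)) = Rational(-217, 3) ≈ -72.333)
y = -5
X = Rational(-280, 3) (X = Add(-2, Add(Rational(-217, 3), Mul(-1, 19))) = Add(-2, Add(Rational(-217, 3), -19)) = Add(-2, Rational(-274, 3)) = Rational(-280, 3) ≈ -93.333)
s = -15 (s = Mul(-5, 3) = -15)
Pow(Add(X, s), 2) = Pow(Add(Rational(-280, 3), -15), 2) = Pow(Rational(-325, 3), 2) = Rational(105625, 9)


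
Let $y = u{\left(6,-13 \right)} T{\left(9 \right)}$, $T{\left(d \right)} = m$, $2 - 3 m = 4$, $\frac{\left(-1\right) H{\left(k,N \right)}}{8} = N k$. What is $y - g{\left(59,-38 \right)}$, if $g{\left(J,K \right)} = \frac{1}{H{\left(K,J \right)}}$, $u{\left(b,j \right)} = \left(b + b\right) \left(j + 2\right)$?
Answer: $\frac{1578367}{17936} \approx 88.0$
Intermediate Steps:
$u{\left(b,j \right)} = 2 b \left(2 + j\right)$
$H{\left(k,N \right)} = - 8 N k$
$m = - \frac{2}{3}$ ($m = \frac{2}{3} - \frac{4}{3} = - \frac{2}{3} \approx -0.66667$)
$T{\left(d \right)} = - \frac{2}{3}$
$y = 88$ ($y = 2 \cdot 6 \left(2 - 13\right) \left(- \frac{2}{3}\right) = 2 \cdot 6 \left(-11\right) \left(- \frac{2}{3}\right) = \left(-132\right) \left(- \frac{2}{3}\right) = 88$)
$g{\left(J,K \right)} = - \frac{1}{8 J K}$ ($g{\left(J,K \right)} = \frac{1}{\left(-8\right) J K} = - \frac{1}{8 J K}$)
$y - g{\left(59,-38 \right)} = 88 - - \frac{1}{8 \cdot 59 \left(-38\right)} = 88 - \left(- \frac{1}{8}\right) \frac{1}{59} \left(- \frac{1}{38}\right) = 88 - \frac{1}{17936} = \frac{1578367}{17936}$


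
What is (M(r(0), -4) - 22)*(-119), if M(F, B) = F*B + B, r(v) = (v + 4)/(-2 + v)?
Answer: 2142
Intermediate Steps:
r(v) = (4 + v)/(-2 + v)
M(F, B) = B + B*F (M(F, B) = B*F + B = B + B*F)
(M(r(0), -4) - 22)*(-119) = (-4*(1 + (4 + 0)/(-2 + 0)) - 22)*(-119) = (-4*(1 + 4/(-2)) - 22)*(-119) = (-4*(1 - ½*4) - 22)*(-119) = (-4*(1 - 2) - 22)*(-119) = (-4*(-1) - 22)*(-119) = (4 - 22)*(-119) = -18*(-119) = 2142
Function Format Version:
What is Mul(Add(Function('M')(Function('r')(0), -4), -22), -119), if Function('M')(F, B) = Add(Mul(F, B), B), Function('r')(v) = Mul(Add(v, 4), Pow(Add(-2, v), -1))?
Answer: 2142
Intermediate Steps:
Function('r')(v) = Mul(Pow(Add(-2, v), -1), Add(4, v)) (Function('r')(v) = Mul(Add(4, v), Pow(Add(-2, v), -1)) = Mul(Pow(Add(-2, v), -1), Add(4, v)))
Function('M')(F, B) = Add(B, Mul(B, F)) (Function('M')(F, B) = Add(Mul(B, F), B) = Add(B, Mul(B, F)))
Mul(Add(Function('M')(Function('r')(0), -4), -22), -119) = Mul(Add(Mul(-4, Add(1, Mul(Pow(Add(-2, 0), -1), Add(4, 0)))), -22), -119) = Mul(Add(Mul(-4, Add(1, Mul(Pow(-2, -1), 4))), -22), -119) = Mul(Add(Mul(-4, Add(1, Mul(Rational(-1, 2), 4))), -22), -119) = Mul(Add(Mul(-4, Add(1, -2)), -22), -119) = Mul(Add(Mul(-4, -1), -22), -119) = Mul(Add(4, -22), -119) = Mul(-18, -119) = 2142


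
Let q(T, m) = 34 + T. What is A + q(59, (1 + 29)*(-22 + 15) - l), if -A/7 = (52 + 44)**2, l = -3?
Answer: -64419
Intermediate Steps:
A = -64512 (A = -7*(52 + 44)**2 = -7*96**2 = -7*9216 = -64512)
A + q(59, (1 + 29)*(-22 + 15) - l) = -64512 + (34 + 59) = -64512 + 93 = -64419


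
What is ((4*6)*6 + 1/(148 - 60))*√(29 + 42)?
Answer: 12673*√71/88 ≈ 1213.5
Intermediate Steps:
((4*6)*6 + 1/(148 - 60))*√(29 + 42) = (24*6 + 1/88)*√71 = (144 + 1/88)*√71 = 12673*√71/88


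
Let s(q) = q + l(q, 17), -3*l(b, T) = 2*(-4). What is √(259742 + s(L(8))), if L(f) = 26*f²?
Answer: √2352678/3 ≈ 511.28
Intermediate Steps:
l(b, T) = 8/3 (l(b, T) = -2*(-4)/3 = -⅓*(-8) = 8/3)
s(q) = 8/3 + q (s(q) = q + 8/3 = 8/3 + q)
√(259742 + s(L(8))) = √(259742 + (8/3 + 26*8²)) = √(259742 + (8/3 + 26*64)) = √(259742 + (8/3 + 1664)) = √(259742 + 5000/3) = √(784226/3) = √2352678/3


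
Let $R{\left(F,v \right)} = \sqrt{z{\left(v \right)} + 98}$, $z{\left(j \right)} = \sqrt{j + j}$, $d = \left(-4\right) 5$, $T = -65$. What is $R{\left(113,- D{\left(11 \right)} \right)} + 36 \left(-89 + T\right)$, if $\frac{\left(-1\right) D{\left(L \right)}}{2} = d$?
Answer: $-5544 + \sqrt{98 + 4 i \sqrt{5}} \approx -5534.1 + 0.45129 i$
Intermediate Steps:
$d = -20$
$z{\left(j \right)} = \sqrt{2} \sqrt{j}$ ($z{\left(j \right)} = \sqrt{2 j} = \sqrt{2} \sqrt{j}$)
$D{\left(L \right)} = 40$ ($D{\left(L \right)} = \left(-2\right) \left(-20\right) = 40$)
$R{\left(F,v \right)} = \sqrt{98 + \sqrt{2} \sqrt{v}}$ ($R{\left(F,v \right)} = \sqrt{\sqrt{2} \sqrt{v} + 98} = \sqrt{98 + \sqrt{2} \sqrt{v}}$)
$R{\left(113,- D{\left(11 \right)} \right)} + 36 \left(-89 + T\right) = \sqrt{98 + \sqrt{2} \sqrt{\left(-1\right) 40}} + 36 \left(-89 - 65\right) = \sqrt{98 + \sqrt{2} \sqrt{-40}} + 36 \left(-154\right) = \sqrt{98 + \sqrt{2} \cdot 2 i \sqrt{10}} - 5544 = \sqrt{98 + 4 i \sqrt{5}} - 5544 = -5544 + \sqrt{98 + 4 i \sqrt{5}}$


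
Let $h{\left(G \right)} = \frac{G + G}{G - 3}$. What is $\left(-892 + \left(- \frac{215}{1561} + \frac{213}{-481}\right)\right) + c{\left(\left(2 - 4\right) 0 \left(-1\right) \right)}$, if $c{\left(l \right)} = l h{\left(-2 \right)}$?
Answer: $- \frac{670186080}{750841} \approx -892.58$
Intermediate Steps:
$h{\left(G \right)} = \frac{2 G}{-3 + G}$
$c{\left(l \right)} = \frac{4 l}{5}$ ($c{\left(l \right)} = l 2 \left(-2\right) \frac{1}{-3 - 2} = l 2 \left(-2\right) \frac{1}{-5} = l 2 \left(-2\right) \left(- \frac{1}{5}\right) = l \frac{4}{5} = \frac{4 l}{5}$)
$\left(-892 + \left(- \frac{215}{1561} + \frac{213}{-481}\right)\right) + c{\left(\left(2 - 4\right) 0 \left(-1\right) \right)} = \left(-892 + \left(- \frac{215}{1561} + \frac{213}{-481}\right)\right) + \frac{4 \left(2 - 4\right) 0 \left(-1\right)}{5} = \left(-892 + \left(\left(-215\right) \frac{1}{1561} + 213 \left(- \frac{1}{481}\right)\right)\right) + \frac{4 \left(\left(-2\right) 0\right)}{5} = \left(-892 - \frac{435908}{750841}\right) + \frac{4}{5} \cdot 0 = \left(-892 - \frac{435908}{750841}\right) + 0 = - \frac{670186080}{750841} + 0 = - \frac{670186080}{750841}$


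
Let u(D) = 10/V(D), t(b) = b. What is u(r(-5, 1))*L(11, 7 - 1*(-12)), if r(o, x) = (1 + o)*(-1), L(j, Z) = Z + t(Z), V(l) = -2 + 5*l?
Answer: 190/9 ≈ 21.111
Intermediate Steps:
L(j, Z) = 2*Z (L(j, Z) = Z + Z = 2*Z)
r(o, x) = -1 - o
u(D) = 10/(-2 + 5*D)
u(r(-5, 1))*L(11, 7 - 1*(-12)) = (10/(-2 + 5*(-1 - 1*(-5))))*(2*(7 - 1*(-12))) = (10/(-2 + 5*(-1 + 5)))*(2*(7 + 12)) = (10/(-2 + 5*4))*(2*19) = (10/(-2 + 20))*38 = (10/18)*38 = (10*(1/18))*38 = (5/9)*38 = 190/9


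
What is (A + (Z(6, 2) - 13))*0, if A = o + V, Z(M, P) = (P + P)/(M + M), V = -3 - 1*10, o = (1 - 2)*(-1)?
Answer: 0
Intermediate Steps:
o = 1 (o = -1*(-1) = 1)
V = -13 (V = -3 - 10 = -13)
Z(M, P) = P/M (Z(M, P) = (2*P)/((2*M)) = (2*P)*(1/(2*M)) = P/M)
A = -12 (A = 1 - 13 = -12)
(A + (Z(6, 2) - 13))*0 = (-12 + (2/6 - 13))*0 = (-12 + (2*(1/6) - 13))*0 = (-12 + (1/3 - 13))*0 = (-12 - 38/3)*0 = -74/3*0 = 0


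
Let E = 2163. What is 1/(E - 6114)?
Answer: -1/3951 ≈ -0.00025310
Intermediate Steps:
1/(E - 6114) = 1/(2163 - 6114) = 1/(-3951) = -1/3951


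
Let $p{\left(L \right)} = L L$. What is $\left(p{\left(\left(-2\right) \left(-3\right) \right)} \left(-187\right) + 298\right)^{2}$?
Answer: $41396356$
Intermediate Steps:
$p{\left(L \right)} = L^{2}$
$\left(p{\left(\left(-2\right) \left(-3\right) \right)} \left(-187\right) + 298\right)^{2} = \left(\left(\left(-2\right) \left(-3\right)\right)^{2} \left(-187\right) + 298\right)^{2} = \left(6^{2} \left(-187\right) + 298\right)^{2} = \left(36 \left(-187\right) + 298\right)^{2} = \left(-6732 + 298\right)^{2} = \left(-6434\right)^{2} = 41396356$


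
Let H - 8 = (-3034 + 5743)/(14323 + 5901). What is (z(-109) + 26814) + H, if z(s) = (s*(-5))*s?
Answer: -658955883/20224 ≈ -32583.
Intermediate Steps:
H = 164501/20224 (H = 8 + (-3034 + 5743)/(14323 + 5901) = 8 + 2709/20224 = 164501/20224 ≈ 8.1339)
z(s) = -5*s² (z(s) = (-5*s)*s = -5*s²)
(z(-109) + 26814) + H = (-5*(-109)² + 26814) + 164501/20224 = (-5*11881 + 26814) + 164501/20224 = (-59405 + 26814) + 164501/20224 = -32591 + 164501/20224 = -658955883/20224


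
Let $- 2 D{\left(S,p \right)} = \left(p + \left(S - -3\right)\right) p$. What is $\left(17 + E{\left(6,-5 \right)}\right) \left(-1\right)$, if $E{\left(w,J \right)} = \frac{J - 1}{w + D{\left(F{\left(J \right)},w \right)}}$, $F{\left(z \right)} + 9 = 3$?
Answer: $-19$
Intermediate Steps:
$F{\left(z \right)} = -6$ ($F{\left(z \right)} = -9 + 3 = -6$)
$D{\left(S,p \right)} = - \frac{p \left(3 + S + p\right)}{2}$ ($D{\left(S,p \right)} = - \frac{\left(p + \left(S - -3\right)\right) p}{2} = - \frac{\left(p + \left(S + 3\right)\right) p}{2} = - \frac{\left(p + \left(3 + S\right)\right) p}{2} = - \frac{\left(3 + S + p\right) p}{2} = - \frac{p \left(3 + S + p\right)}{2}$)
$E{\left(w,J \right)} = \frac{-1 + J}{w - \frac{w \left(-3 + w\right)}{2}}$ ($E{\left(w,J \right)} = \frac{J - 1}{w - \frac{w \left(3 - 6 + w\right)}{2}} = \frac{-1 + J}{w - \frac{w \left(-3 + w\right)}{2}}$)
$\left(17 + E{\left(6,-5 \right)}\right) \left(-1\right) = \left(17 + \frac{2 \left(1 - -5\right)}{6 \left(-5 + 6\right)}\right) \left(-1\right) = \left(17 + 2 \cdot \frac{1}{6} \cdot 1^{-1} \left(1 + 5\right)\right) \left(-1\right) = \left(17 + 2 \cdot \frac{1}{6} \cdot 1 \cdot 6\right) \left(-1\right) = \left(17 + 2\right) \left(-1\right) = 19 \left(-1\right) = -19$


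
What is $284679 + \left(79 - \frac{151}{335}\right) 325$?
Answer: $\frac{20783903}{67} \approx 3.1021 \cdot 10^{5}$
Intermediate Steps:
$284679 + \left(79 - \frac{151}{335}\right) 325 = 284679 + \frac{26314}{335} \cdot 325 = 284679 + \frac{1710410}{67} = \frac{20783903}{67}$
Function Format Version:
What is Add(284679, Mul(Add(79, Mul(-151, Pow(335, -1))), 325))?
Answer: Rational(20783903, 67) ≈ 3.1021e+5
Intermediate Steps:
Add(284679, Mul(Add(79, Mul(-151, Pow(335, -1))), 325)) = Add(284679, Mul(Add(79, Mul(-151, Rational(1, 335))), 325)) = Add(284679, Mul(Add(79, Rational(-151, 335)), 325)) = Add(284679, Mul(Rational(26314, 335), 325)) = Add(284679, Rational(1710410, 67)) = Rational(20783903, 67)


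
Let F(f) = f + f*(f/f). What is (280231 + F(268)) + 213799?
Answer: 494566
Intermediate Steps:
F(f) = 2*f (F(f) = f + f*1 = f + f = 2*f)
(280231 + F(268)) + 213799 = (280231 + 2*268) + 213799 = (280231 + 536) + 213799 = 280767 + 213799 = 494566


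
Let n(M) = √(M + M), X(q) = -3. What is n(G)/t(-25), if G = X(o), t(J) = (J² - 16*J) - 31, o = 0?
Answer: I*√6/994 ≈ 0.0024643*I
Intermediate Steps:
t(J) = -31 + J² - 16*J
G = -3
n(M) = √2*√M (n(M) = √(2*M) = √2*√M)
n(G)/t(-25) = (√2*√(-3))/(-31 + (-25)² - 16*(-25)) = (√2*(I*√3))/(-31 + 625 + 400) = (I*√6)/994 = (I*√6)*(1/994) = I*√6/994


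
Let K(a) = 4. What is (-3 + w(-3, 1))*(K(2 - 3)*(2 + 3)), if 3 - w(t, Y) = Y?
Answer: -20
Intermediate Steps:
w(t, Y) = 3 - Y
(-3 + w(-3, 1))*(K(2 - 3)*(2 + 3)) = (-3 + (3 - 1*1))*(4*(2 + 3)) = (-3 + (3 - 1))*(4*5) = (-3 + 2)*20 = -1*20 = -20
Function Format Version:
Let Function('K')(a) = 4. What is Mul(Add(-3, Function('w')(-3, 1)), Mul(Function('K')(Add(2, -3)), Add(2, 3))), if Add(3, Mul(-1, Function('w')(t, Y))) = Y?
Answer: -20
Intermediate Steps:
Function('w')(t, Y) = Add(3, Mul(-1, Y))
Mul(Add(-3, Function('w')(-3, 1)), Mul(Function('K')(Add(2, -3)), Add(2, 3))) = Mul(Add(-3, Add(3, Mul(-1, 1))), Mul(4, Add(2, 3))) = Mul(Add(-3, Add(3, -1)), Mul(4, 5)) = Mul(Add(-3, 2), 20) = Mul(-1, 20) = -20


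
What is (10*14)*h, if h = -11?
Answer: -1540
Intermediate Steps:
(10*14)*h = (10*14)*(-11) = 140*(-11) = -1540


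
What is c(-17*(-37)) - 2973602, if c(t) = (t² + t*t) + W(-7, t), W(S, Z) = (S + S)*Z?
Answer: -2191126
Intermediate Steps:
W(S, Z) = 2*S*Z (W(S, Z) = (2*S)*Z = 2*S*Z)
c(t) = -14*t + 2*t² (c(t) = (t² + t*t) + 2*(-7)*t = (t² + t²) - 14*t = 2*t² - 14*t = -14*t + 2*t²)
c(-17*(-37)) - 2973602 = 2*(-17*(-37))*(-7 - 17*(-37)) - 2973602 = 2*629*(-7 + 629) - 2973602 = 2*629*622 - 2973602 = 782476 - 2973602 = -2191126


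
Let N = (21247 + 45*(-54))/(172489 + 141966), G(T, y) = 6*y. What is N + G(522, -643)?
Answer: -1213148573/314455 ≈ -3857.9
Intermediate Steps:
N = 18817/314455 (N = (21247 - 2430)/314455 = 18817*(1/314455) = 18817/314455 ≈ 0.059840)
N + G(522, -643) = 18817/314455 + 6*(-643) = 18817/314455 - 3858 = -1213148573/314455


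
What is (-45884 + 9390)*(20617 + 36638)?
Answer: -2089463970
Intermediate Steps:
(-45884 + 9390)*(20617 + 36638) = -36494*57255 = -2089463970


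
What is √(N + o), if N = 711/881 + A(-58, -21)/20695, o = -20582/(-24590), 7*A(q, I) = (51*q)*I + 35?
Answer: √166677461941594732293/8966642681 ≈ 1.4398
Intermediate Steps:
A(q, I) = 5 + 51*I*q/7 (A(q, I) = ((51*q)*I + 35)/7 = (51*I*q + 35)/7 = (35 + 51*I*q)/7 = 5 + 51*I*q/7)
o = 10291/12295 (o = -20582*(-1/24590) = 10291/12295 ≈ 0.83701)
N = 22536544/18232295 (N = 711/881 + (5 + (51/7)*(-21)*(-58))/20695 = 711*(1/881) + (5 + 8874)*(1/20695) = 711/881 + 8879*(1/20695) = 711/881 + 8879/20695 = 22536544/18232295 ≈ 1.2361)
√(N + o) = √(22536544/18232295 + 10291/12295) = √(18588614253/8966642681) = √166677461941594732293/8966642681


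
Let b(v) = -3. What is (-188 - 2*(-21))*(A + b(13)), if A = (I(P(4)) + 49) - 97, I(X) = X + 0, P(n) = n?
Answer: 6862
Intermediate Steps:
I(X) = X
A = -44 (A = (4 + 49) - 97 = 53 - 97 = -44)
(-188 - 2*(-21))*(A + b(13)) = (-188 - 2*(-21))*(-44 - 3) = (-188 + 42)*(-47) = -146*(-47) = 6862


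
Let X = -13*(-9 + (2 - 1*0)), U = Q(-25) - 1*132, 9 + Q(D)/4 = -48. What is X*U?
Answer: -32760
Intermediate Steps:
Q(D) = -228 (Q(D) = -36 + 4*(-48) = -36 - 192 = -228)
U = -360 (U = -228 - 1*132 = -228 - 132 = -360)
X = 91 (X = -13*(-9 + (2 + 0)) = -13*(-9 + 2) = -13*(-7) = 91)
X*U = 91*(-360) = -32760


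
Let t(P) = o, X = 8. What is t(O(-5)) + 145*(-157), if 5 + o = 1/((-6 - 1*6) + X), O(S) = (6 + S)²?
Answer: -91081/4 ≈ -22770.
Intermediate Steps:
o = -21/4 (o = -5 + 1/((-6 - 1*6) + 8) = -5 + 1/((-6 - 6) + 8) = -5 + 1/(-12 + 8) = -5 + 1/(-4) = -5 - ¼ = -21/4 ≈ -5.2500)
t(P) = -21/4
t(O(-5)) + 145*(-157) = -21/4 + 145*(-157) = -21/4 - 22765 = -91081/4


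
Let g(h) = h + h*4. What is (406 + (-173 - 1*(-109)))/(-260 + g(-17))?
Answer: -114/115 ≈ -0.99130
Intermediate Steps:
g(h) = 5*h (g(h) = h + 4*h = 5*h)
(406 + (-173 - 1*(-109)))/(-260 + g(-17)) = (406 + (-173 - 1*(-109)))/(-260 + 5*(-17)) = (406 + (-173 + 109))/(-260 - 85) = (406 - 64)/(-345) = 342*(-1/345) = -114/115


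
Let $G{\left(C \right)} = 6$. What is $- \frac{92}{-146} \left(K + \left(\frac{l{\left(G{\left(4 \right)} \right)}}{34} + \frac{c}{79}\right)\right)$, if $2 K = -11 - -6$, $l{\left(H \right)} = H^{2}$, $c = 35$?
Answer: $- \frac{61663}{98039} \approx -0.62896$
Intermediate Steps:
$K = - \frac{5}{2}$ ($K = \frac{-11 - -6}{2} = \frac{-11 + 6}{2} = \frac{1}{2} \left(-5\right) = - \frac{5}{2} \approx -2.5$)
$- \frac{92}{-146} \left(K + \left(\frac{l{\left(G{\left(4 \right)} \right)}}{34} + \frac{c}{79}\right)\right) = - \frac{92}{-146} \left(- \frac{5}{2} + \left(\frac{6^{2}}{34} + \frac{35}{79}\right)\right) = \left(-92\right) \left(- \frac{1}{146}\right) \left(- \frac{5}{2} + \left(36 \cdot \frac{1}{34} + 35 \cdot \frac{1}{79}\right)\right) = \frac{46 \left(- \frac{5}{2} + \left(\frac{18}{17} + \frac{35}{79}\right)\right)}{73} = \frac{46 \left(- \frac{5}{2} + \frac{2017}{1343}\right)}{73} = \frac{46}{73} \left(- \frac{2681}{2686}\right) = - \frac{61663}{98039}$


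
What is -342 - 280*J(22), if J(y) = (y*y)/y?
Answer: -6502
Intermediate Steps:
J(y) = y (J(y) = y**2/y = y)
-342 - 280*J(22) = -342 - 280*22 = -342 - 6160 = -6502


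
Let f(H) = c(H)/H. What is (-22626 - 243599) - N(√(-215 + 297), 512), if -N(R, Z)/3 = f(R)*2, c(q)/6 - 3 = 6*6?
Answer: -266225 + 702*√82/41 ≈ -2.6607e+5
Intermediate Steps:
c(q) = 234 (c(q) = 18 + 6*(6*6) = 18 + 6*36 = 18 + 216 = 234)
f(H) = 234/H
N(R, Z) = -1404/R (N(R, Z) = -3*234/R*2 = -1404/R)
(-22626 - 243599) - N(√(-215 + 297), 512) = (-22626 - 243599) - (-1404)/(√(-215 + 297)) = -266225 - (-1404)/(√82) = -266225 - (-1404)*√82/82 = -266225 - (-702)*√82/41 = -266225 + 702*√82/41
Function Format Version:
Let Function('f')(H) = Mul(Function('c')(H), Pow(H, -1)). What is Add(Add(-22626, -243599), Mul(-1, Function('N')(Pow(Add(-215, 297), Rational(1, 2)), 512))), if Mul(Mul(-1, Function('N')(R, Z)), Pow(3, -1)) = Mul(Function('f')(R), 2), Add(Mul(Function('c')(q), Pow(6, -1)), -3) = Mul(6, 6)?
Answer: Add(-266225, Mul(Rational(702, 41), Pow(82, Rational(1, 2)))) ≈ -2.6607e+5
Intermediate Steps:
Function('c')(q) = 234 (Function('c')(q) = Add(18, Mul(6, Mul(6, 6))) = Add(18, Mul(6, 36)) = Add(18, 216) = 234)
Function('f')(H) = Mul(234, Pow(H, -1))
Function('N')(R, Z) = Mul(-1404, Pow(R, -1)) (Function('N')(R, Z) = Mul(-3, Mul(Mul(234, Pow(R, -1)), 2)) = Mul(-3, Mul(468, Pow(R, -1))) = Mul(-1404, Pow(R, -1)))
Add(Add(-22626, -243599), Mul(-1, Function('N')(Pow(Add(-215, 297), Rational(1, 2)), 512))) = Add(Add(-22626, -243599), Mul(-1, Mul(-1404, Pow(Pow(Add(-215, 297), Rational(1, 2)), -1)))) = Add(-266225, Mul(-1, Mul(-1404, Pow(Pow(82, Rational(1, 2)), -1)))) = Add(-266225, Mul(-1, Mul(-1404, Mul(Rational(1, 82), Pow(82, Rational(1, 2)))))) = Add(-266225, Mul(-1, Mul(Rational(-702, 41), Pow(82, Rational(1, 2))))) = Add(-266225, Mul(Rational(702, 41), Pow(82, Rational(1, 2))))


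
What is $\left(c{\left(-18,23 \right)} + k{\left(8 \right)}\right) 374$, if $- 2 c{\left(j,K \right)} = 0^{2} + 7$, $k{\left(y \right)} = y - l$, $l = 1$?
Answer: $1309$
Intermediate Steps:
$k{\left(y \right)} = -1 + y$ ($k{\left(y \right)} = y - 1 = -1 + y$)
$c{\left(j,K \right)} = - \frac{7}{2}$ ($c{\left(j,K \right)} = - \frac{0^{2} + 7}{2} = - \frac{0 + 7}{2} = \left(- \frac{1}{2}\right) 7 = - \frac{7}{2}$)
$\left(c{\left(-18,23 \right)} + k{\left(8 \right)}\right) 374 = \left(- \frac{7}{2} + \left(-1 + 8\right)\right) 374 = \left(- \frac{7}{2} + 7\right) 374 = \frac{7}{2} \cdot 374 = 1309$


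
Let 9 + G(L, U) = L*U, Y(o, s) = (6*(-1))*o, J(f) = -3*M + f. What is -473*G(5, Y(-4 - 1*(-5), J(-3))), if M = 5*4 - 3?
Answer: 18447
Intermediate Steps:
M = 17 (M = 20 - 3 = 17)
J(f) = -51 + f (J(f) = -3*17 + f = -51 + f)
Y(o, s) = -6*o
G(L, U) = -9 + L*U
-473*G(5, Y(-4 - 1*(-5), J(-3))) = -473*(-9 + 5*(-6*(-4 - 1*(-5)))) = -473*(-9 + 5*(-6*(-4 + 5))) = -473*(-9 + 5*(-6*1)) = -473*(-9 + 5*(-6)) = -473*(-9 - 30) = -473*(-39) = 18447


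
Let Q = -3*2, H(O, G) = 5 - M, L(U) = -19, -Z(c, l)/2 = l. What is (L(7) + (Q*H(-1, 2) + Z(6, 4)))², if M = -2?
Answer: 4761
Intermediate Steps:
Z(c, l) = -2*l
H(O, G) = 7 (H(O, G) = 5 - 1*(-2) = 5 + 2 = 7)
Q = -6
(L(7) + (Q*H(-1, 2) + Z(6, 4)))² = (-19 + (-6*7 - 2*4))² = (-19 + (-42 - 8))² = (-19 - 50)² = (-69)² = 4761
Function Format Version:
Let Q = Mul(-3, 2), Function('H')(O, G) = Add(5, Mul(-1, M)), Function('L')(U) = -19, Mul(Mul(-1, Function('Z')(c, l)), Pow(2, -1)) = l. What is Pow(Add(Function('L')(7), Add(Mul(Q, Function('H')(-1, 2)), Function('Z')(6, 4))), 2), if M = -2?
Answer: 4761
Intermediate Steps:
Function('Z')(c, l) = Mul(-2, l)
Function('H')(O, G) = 7 (Function('H')(O, G) = Add(5, Mul(-1, -2)) = Add(5, 2) = 7)
Q = -6
Pow(Add(Function('L')(7), Add(Mul(Q, Function('H')(-1, 2)), Function('Z')(6, 4))), 2) = Pow(Add(-19, Add(Mul(-6, 7), Mul(-2, 4))), 2) = Pow(Add(-19, Add(-42, -8)), 2) = Pow(Add(-19, -50), 2) = Pow(-69, 2) = 4761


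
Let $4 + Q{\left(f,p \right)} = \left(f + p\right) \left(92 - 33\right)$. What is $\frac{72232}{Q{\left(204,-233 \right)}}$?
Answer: $- \frac{72232}{1715} \approx -42.118$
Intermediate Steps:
$Q{\left(f,p \right)} = -4 + 59 f + 59 p$ ($Q{\left(f,p \right)} = -4 + \left(f + p\right) \left(92 - 33\right) = -4 + \left(f + p\right) 59 = -4 + \left(59 f + 59 p\right) = -4 + 59 f + 59 p$)
$\frac{72232}{Q{\left(204,-233 \right)}} = \frac{72232}{-4 + 59 \cdot 204 + 59 \left(-233\right)} = \frac{72232}{-4 + 12036 - 13747} = \frac{72232}{-1715} = 72232 \left(- \frac{1}{1715}\right) = - \frac{72232}{1715}$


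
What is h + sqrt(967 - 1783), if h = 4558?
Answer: 4558 + 4*I*sqrt(51) ≈ 4558.0 + 28.566*I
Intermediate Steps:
h + sqrt(967 - 1783) = 4558 + sqrt(967 - 1783) = 4558 + sqrt(-816) = 4558 + 4*I*sqrt(51)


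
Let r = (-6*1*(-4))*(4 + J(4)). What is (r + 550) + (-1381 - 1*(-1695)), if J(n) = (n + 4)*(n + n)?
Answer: 2496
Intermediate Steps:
J(n) = 2*n*(4 + n) (J(n) = (4 + n)*(2*n) = 2*n*(4 + n))
r = 1632 (r = (-6*1*(-4))*(4 + 2*4*(4 + 4)) = (-6*(-4))*(4 + 2*4*8) = (-1*(-24))*(4 + 64) = 24*68 = 1632)
(r + 550) + (-1381 - 1*(-1695)) = (1632 + 550) + (-1381 - 1*(-1695)) = 2182 + (-1381 + 1695) = 2182 + 314 = 2496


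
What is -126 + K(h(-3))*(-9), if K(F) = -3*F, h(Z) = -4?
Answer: -234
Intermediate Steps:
-126 + K(h(-3))*(-9) = -126 - 3*(-4)*(-9) = -126 + 12*(-9) = -126 - 108 = -234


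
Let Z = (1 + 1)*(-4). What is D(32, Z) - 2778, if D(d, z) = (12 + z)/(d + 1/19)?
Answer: -1691726/609 ≈ -2777.9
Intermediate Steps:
Z = -8 (Z = 2*(-4) = -8)
D(d, z) = (12 + z)/(1/19 + d) (D(d, z) = (12 + z)/(d + 1/19) = (12 + z)/(1/19 + d))
D(32, Z) - 2778 = 19*(12 - 8)/(1 + 19*32) - 2778 = 19*4/(1 + 608) - 2778 = 19*4/609 - 2778 = 19*(1/609)*4 - 2778 = 76/609 - 2778 = -1691726/609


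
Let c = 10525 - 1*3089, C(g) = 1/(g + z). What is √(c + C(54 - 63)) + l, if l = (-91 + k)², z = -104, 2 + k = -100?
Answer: 37249 + 3*√10550019/113 ≈ 37335.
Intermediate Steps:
k = -102 (k = -2 - 100 = -102)
C(g) = 1/(-104 + g) (C(g) = 1/(g - 104) = 1/(-104 + g))
c = 7436 (c = 10525 - 3089 = 7436)
l = 37249 (l = (-91 - 102)² = (-193)² = 37249)
√(c + C(54 - 63)) + l = √(7436 + 1/(-104 + (54 - 63))) + 37249 = √(7436 + 1/(-104 - 9)) + 37249 = √(7436 + 1/(-113)) + 37249 = √(7436 - 1/113) + 37249 = √(840267/113) + 37249 = 3*√10550019/113 + 37249 = 37249 + 3*√10550019/113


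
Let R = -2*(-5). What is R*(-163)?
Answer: -1630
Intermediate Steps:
R = 10
R*(-163) = 10*(-163) = -1630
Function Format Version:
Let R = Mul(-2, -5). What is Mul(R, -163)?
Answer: -1630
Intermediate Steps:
R = 10
Mul(R, -163) = Mul(10, -163) = -1630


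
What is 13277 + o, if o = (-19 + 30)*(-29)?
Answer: 12958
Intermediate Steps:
o = -319 (o = 11*(-29) = -319)
13277 + o = 13277 - 319 = 12958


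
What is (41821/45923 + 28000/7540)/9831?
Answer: 26686239/56734605967 ≈ 0.00047037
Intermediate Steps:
(41821/45923 + 28000/7540)/9831 = (41821*(1/45923) + 28000*(1/7540))*(1/9831) = (41821/45923 + 1400/377)*(1/9831) = (80058717/17312971)*(1/9831) = 26686239/56734605967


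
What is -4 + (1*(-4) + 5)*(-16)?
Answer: -20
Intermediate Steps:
-4 + (1*(-4) + 5)*(-16) = -4 + (-4 + 5)*(-16) = -4 + 1*(-16) = -4 - 16 = -20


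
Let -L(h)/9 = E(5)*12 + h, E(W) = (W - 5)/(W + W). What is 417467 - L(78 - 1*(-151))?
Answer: 419528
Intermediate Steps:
E(W) = (-5 + W)/(2*W) (E(W) = (-5 + W)/((2*W)) = (-5 + W)*(1/(2*W)) = (-5 + W)/(2*W))
L(h) = -9*h (L(h) = -9*(((1/2)*(-5 + 5)/5)*12 + h) = -9*(((1/2)*(1/5)*0)*12 + h) = -9*(0*12 + h) = -9*(0 + h) = -9*h)
417467 - L(78 - 1*(-151)) = 417467 - (-9)*(78 - 1*(-151)) = 417467 - (-9)*(78 + 151) = 417467 - (-9)*229 = 417467 - 1*(-2061) = 417467 + 2061 = 419528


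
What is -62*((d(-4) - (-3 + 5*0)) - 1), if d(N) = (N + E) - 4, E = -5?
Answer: 682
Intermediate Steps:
d(N) = -9 + N (d(N) = (N - 5) - 4 = (-5 + N) - 4 = -9 + N)
-62*((d(-4) - (-3 + 5*0)) - 1) = -62*(((-9 - 4) - (-3 + 5*0)) - 1) = -62*((-13 - (-3 + 0)) - 1) = -62*((-13 - 1*(-3)) - 1) = -62*((-13 + 3) - 1) = -62*(-10 - 1) = -62*(-11) = 682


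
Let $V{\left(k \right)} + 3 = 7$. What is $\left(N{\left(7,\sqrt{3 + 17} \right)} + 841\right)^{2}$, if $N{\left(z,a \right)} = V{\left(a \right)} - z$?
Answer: $702244$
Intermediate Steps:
$V{\left(k \right)} = 4$ ($V{\left(k \right)} = -3 + 7 = 4$)
$N{\left(z,a \right)} = 4 - z$
$\left(N{\left(7,\sqrt{3 + 17} \right)} + 841\right)^{2} = \left(\left(4 - 7\right) + 841\right)^{2} = \left(-3 + 841\right)^{2} = 838^{2} = 702244$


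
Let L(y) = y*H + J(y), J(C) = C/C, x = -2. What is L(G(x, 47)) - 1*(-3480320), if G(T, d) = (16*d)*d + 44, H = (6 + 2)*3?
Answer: 4329633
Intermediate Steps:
J(C) = 1
H = 24 (H = 8*3 = 24)
G(T, d) = 44 + 16*d² (G(T, d) = 16*d² + 44 = 44 + 16*d²)
L(y) = 1 + 24*y (L(y) = y*24 + 1 = 24*y + 1 = 1 + 24*y)
L(G(x, 47)) - 1*(-3480320) = (1 + 24*(44 + 16*47²)) - 1*(-3480320) = (1 + 24*(44 + 16*2209)) + 3480320 = (1 + 24*(44 + 35344)) + 3480320 = (1 + 24*35388) + 3480320 = (1 + 849312) + 3480320 = 849313 + 3480320 = 4329633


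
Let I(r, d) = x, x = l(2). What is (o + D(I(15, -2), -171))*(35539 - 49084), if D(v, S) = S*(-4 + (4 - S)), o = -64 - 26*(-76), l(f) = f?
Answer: 370171305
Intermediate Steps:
x = 2
I(r, d) = 2
o = 1912 (o = -64 + 1976 = 1912)
D(v, S) = -S**2 (D(v, S) = S*(-S) = -S**2)
(o + D(I(15, -2), -171))*(35539 - 49084) = (1912 - 1*(-171)**2)*(35539 - 49084) = (1912 - 1*29241)*(-13545) = (1912 - 29241)*(-13545) = -27329*(-13545) = 370171305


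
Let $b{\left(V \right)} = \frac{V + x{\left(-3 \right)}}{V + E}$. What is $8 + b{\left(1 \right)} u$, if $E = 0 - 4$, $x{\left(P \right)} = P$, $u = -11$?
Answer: $\frac{2}{3} \approx 0.66667$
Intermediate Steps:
$E = -4$
$b{\left(V \right)} = \frac{-3 + V}{-4 + V}$ ($b{\left(V \right)} = \frac{V - 3}{V - 4} = \frac{-3 + V}{-4 + V}$)
$8 + b{\left(1 \right)} u = 8 + \frac{-3 + 1}{-4 + 1} \left(-11\right) = 8 + \frac{1}{-3} \left(-2\right) \left(-11\right) = 8 + \left(- \frac{1}{3}\right) \left(-2\right) \left(-11\right) = 8 + \frac{2}{3} \left(-11\right) = 8 - \frac{22}{3} = \frac{2}{3}$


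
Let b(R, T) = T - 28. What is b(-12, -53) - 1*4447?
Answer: -4528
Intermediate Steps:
b(R, T) = -28 + T
b(-12, -53) - 1*4447 = (-28 - 53) - 1*4447 = -81 - 4447 = -4528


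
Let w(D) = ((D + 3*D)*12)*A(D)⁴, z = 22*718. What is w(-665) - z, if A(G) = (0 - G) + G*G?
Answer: -1228135770008349339967215796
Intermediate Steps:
z = 15796
A(G) = G² - G (A(G) = -G + G² = G² - G)
w(D) = 48*D⁵*(-1 + D)⁴ (w(D) = ((D + 3*D)*12)*(D*(-1 + D))⁴ = ((4*D)*12)*(D⁴*(-1 + D)⁴) = (48*D)*(D⁴*(-1 + D)⁴) = 48*D⁵*(-1 + D)⁴)
w(-665) - z = 48*(-665)⁵*(-1 - 665)⁴ - 1*15796 = 48*(-130049362165625)*(-666)⁴ - 15796 = 48*(-130049362165625)*196741925136 - 15796 = -1228135770008349339967200000 - 15796 = -1228135770008349339967215796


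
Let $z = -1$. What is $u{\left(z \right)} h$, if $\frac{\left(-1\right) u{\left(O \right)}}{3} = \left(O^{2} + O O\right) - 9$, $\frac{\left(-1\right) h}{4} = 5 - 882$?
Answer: $73668$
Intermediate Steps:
$h = 3508$ ($h = - 4 \left(5 - 882\right) = \left(-4\right) \left(-877\right) = 3508$)
$u{\left(O \right)} = 27 - 6 O^{2}$ ($u{\left(O \right)} = - 3 \left(\left(O^{2} + O O\right) - 9\right) = - 3 \left(\left(O^{2} + O^{2}\right) - 9\right) = - 3 \left(2 O^{2} - 9\right) = - 3 \left(-9 + 2 O^{2}\right) = 27 - 6 O^{2}$)
$u{\left(z \right)} h = \left(27 - 6 \left(-1\right)^{2}\right) 3508 = \left(27 - 6\right) 3508 = 21 \cdot 3508 = 73668$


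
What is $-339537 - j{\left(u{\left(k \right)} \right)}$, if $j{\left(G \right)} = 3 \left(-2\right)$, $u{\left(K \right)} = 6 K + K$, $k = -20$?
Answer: $-339531$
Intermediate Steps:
$u{\left(K \right)} = 7 K$
$j{\left(G \right)} = -6$
$-339537 - j{\left(u{\left(k \right)} \right)} = -339537 - -6 = -339537 + 6 = -339531$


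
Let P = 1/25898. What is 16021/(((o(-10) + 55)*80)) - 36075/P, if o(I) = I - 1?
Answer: -3288631615979/3520 ≈ -9.3427e+8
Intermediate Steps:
o(I) = -1 + I
P = 1/25898 ≈ 3.8613e-5
16021/(((o(-10) + 55)*80)) - 36075/P = 16021/((((-1 - 10) + 55)*80)) - 36075/1/25898 = 16021/(((-11 + 55)*80)) - 36075*25898 = 16021/((44*80)) - 934270350 = 16021/3520 - 934270350 = -3288631615979/3520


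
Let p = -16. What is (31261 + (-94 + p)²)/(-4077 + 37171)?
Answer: 43361/33094 ≈ 1.3102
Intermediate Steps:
(31261 + (-94 + p)²)/(-4077 + 37171) = (31261 + (-94 - 16)²)/(-4077 + 37171) = (31261 + (-110)²)/33094 = (31261 + 12100)*(1/33094) = 43361*(1/33094) = 43361/33094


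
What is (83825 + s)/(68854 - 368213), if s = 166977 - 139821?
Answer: -110981/299359 ≈ -0.37073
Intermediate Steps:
s = 27156
(83825 + s)/(68854 - 368213) = (83825 + 27156)/(68854 - 368213) = 110981/(-299359) = 110981*(-1/299359) = -110981/299359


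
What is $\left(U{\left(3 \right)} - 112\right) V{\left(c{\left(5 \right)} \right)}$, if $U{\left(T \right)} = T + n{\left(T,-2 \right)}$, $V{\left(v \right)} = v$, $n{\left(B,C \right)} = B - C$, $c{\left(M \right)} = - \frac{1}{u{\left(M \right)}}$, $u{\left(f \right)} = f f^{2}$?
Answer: $\frac{104}{125} \approx 0.832$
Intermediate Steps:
$u{\left(f \right)} = f^{3}$
$c{\left(M \right)} = - \frac{1}{M^{3}}$
$U{\left(T \right)} = 2 + 2 T$ ($U{\left(T \right)} = T + \left(T - -2\right) = T + \left(T + 2\right) = T + \left(2 + T\right) = 2 + 2 T$)
$\left(U{\left(3 \right)} - 112\right) V{\left(c{\left(5 \right)} \right)} = \left(\left(2 + 2 \cdot 3\right) - 112\right) \left(- \frac{1}{125}\right) = \left(\left(2 + 6\right) - 112\right) \left(\left(-1\right) \frac{1}{125}\right) = \left(8 - 112\right) \left(- \frac{1}{125}\right) = \left(-104\right) \left(- \frac{1}{125}\right) = \frac{104}{125}$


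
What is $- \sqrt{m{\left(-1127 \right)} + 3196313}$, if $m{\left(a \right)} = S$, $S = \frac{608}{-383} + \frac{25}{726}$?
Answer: $- \frac{\sqrt{2042370407201658}}{25278} \approx -1787.8$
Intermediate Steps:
$S = - \frac{431833}{278058}$ ($S = 608 \left(- \frac{1}{383}\right) + 25 \cdot \frac{1}{726} = - \frac{608}{383} + \frac{25}{726} = - \frac{431833}{278058} \approx -1.553$)
$m{\left(a \right)} = - \frac{431833}{278058}$
$- \sqrt{m{\left(-1127 \right)} + 3196313} = - \sqrt{- \frac{431833}{278058} + 3196313} = - \sqrt{\frac{888759968321}{278058}} = - \frac{\sqrt{2042370407201658}}{25278}$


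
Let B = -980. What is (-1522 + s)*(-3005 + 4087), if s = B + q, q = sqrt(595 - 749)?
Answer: -2707164 + 1082*I*sqrt(154) ≈ -2.7072e+6 + 13427.0*I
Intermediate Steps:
q = I*sqrt(154) (q = sqrt(-154) = I*sqrt(154) ≈ 12.41*I)
s = -980 + I*sqrt(154) ≈ -980.0 + 12.41*I
(-1522 + s)*(-3005 + 4087) = (-1522 + (-980 + I*sqrt(154)))*(-3005 + 4087) = (-2502 + I*sqrt(154))*1082 = -2707164 + 1082*I*sqrt(154)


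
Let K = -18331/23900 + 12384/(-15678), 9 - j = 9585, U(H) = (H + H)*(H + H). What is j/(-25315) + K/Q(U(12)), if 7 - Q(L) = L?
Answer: 22849281098283/59970303914300 ≈ 0.38101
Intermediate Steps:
U(H) = 4*H² (U(H) = (2*H)*(2*H) = 4*H²)
j = -9576 (j = 9 - 1*9585 = 9 - 9585 = -9576)
Q(L) = 7 - L
K = -32409501/20816900 (K = -18331*1/23900 + 12384*(-1/15678) = -18331/23900 - 688/871 = -32409501/20816900 ≈ -1.5569)
j/(-25315) + K/Q(U(12)) = -9576/(-25315) - 32409501/(20816900*(7 - 4*12²)) = -9576*(-1/25315) - 32409501/(20816900*(7 - 4*144)) = 9576/25315 - 32409501/(20816900*(7 - 1*576)) = 9576/25315 - 32409501/(20816900*(7 - 576)) = 9576/25315 - 32409501/20816900/(-569) = 9576/25315 - 32409501/20816900*(-1/569) = 9576/25315 + 32409501/11844816100 = 22849281098283/59970303914300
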